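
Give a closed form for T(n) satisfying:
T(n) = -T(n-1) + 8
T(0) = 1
First-order linear non-homogeneous.
Homogeneous solution: T_h(n) = A·(-1)^n.
Try constant particular solution T_p = K: K = -K + 8 ⇒ K = 4.
General: T(n) = A·(-1)^n + 4.
Apply T(0) = 1: A + 4 = 1 ⇒ A = -3.
So T(n) = 4 - 3 \left(-1\right)^{n}.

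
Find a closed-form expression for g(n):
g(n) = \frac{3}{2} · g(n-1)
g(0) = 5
Pure geometric recurrence with ratio \frac{3}{2}.
By induction g(n) = g(0) · (\frac{3}{2})^n = 5 \left(\frac{3}{2}\right)^{n}.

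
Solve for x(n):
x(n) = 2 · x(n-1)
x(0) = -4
Pure geometric recurrence with ratio 2.
By induction x(n) = x(0) · (2)^n = - 4 \cdot 2^{n}.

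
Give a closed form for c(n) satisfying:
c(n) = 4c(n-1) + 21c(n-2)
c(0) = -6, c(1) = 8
Characteristic equation: x² - 4x - 21 = 0, which factors as (x - (-3))(x - (7)) = 0.
Roots r₁ = -3, r₂ = 7 (distinct).
General solution: c(n) = A·(-3)^n + B·(7)^n.
From c(0) = -6: A + B = -6.
From c(1) = 8: -3A + 7B = 8.
Solving: A = -5, B = -1.
So c(n) = - 5 \left(-3\right)^{n} - 7^{n}.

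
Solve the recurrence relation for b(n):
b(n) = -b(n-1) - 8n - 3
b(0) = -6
First-order linear with linear forcing.
Homogeneous solution: b_h(n) = A·(-1)^n.
Try particular b_p(n) = pn + q. Substituting:
  pn + q = -(p(n-1) + q) - 8n - 3.
Matching the n-coefficient: p = -p - 8 ⇒ p = -4.
Matching constants: q = p - q - 3 ⇒ q = - \frac{7}{2}.
General: b(n) = A·(-1)^n - 4 n - \frac{7}{2}.
Apply b(0) = -6: A - \frac{7}{2} = -6 ⇒ A = - \frac{5}{2}.
So b(n) = - \frac{5 \left(-1\right)^{n}}{2} - 4 n - \frac{7}{2}.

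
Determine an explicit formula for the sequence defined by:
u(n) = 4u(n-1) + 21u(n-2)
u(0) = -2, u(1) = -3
Characteristic equation: x² - 4x - 21 = 0, which factors as (x - (7))(x - (-3)) = 0.
Roots r₁ = 7, r₂ = -3 (distinct).
General solution: u(n) = A·(7)^n + B·(-3)^n.
From u(0) = -2: A + B = -2.
From u(1) = -3: 7A - 3B = -3.
Solving: A = - \frac{9}{10}, B = - \frac{11}{10}.
So u(n) = - \frac{11 \left(-3\right)^{n}}{10} - \frac{9 \cdot 7^{n}}{10}.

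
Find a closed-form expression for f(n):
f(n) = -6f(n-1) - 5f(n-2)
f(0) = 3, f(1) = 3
Characteristic equation: x² + 6x + 5 = 0, which factors as (x - (-5))(x - (-1)) = 0.
Roots r₁ = -5, r₂ = -1 (distinct).
General solution: f(n) = A·(-5)^n + B·(-1)^n.
From f(0) = 3: A + B = 3.
From f(1) = 3: -5A - B = 3.
Solving: A = - \frac{3}{2}, B = \frac{9}{2}.
So f(n) = \frac{9 \left(-1\right)^{n}}{2} - \frac{3 \left(-5\right)^{n}}{2}.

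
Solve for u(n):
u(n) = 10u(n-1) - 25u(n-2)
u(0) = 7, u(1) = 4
Characteristic equation: x² - 10x + 25 = 0, which is (x - (5))².
Repeated root r = 5.
General solution: u(n) = (A + Bn)·(5)^n.
From u(0) = 7: A = 7.
From u(1) = 4: (A + B)·(5) = 4 ⇒ B = - \frac{31}{5}.
So u(n) = \left(7 - \frac{31 n}{5}\right) \cdot (5)^n.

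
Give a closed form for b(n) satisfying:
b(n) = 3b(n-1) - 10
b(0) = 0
First-order linear non-homogeneous.
Homogeneous solution: b_h(n) = A·(3)^n.
Try constant particular solution b_p = K: K = 3K - 10 ⇒ K = 5.
General: b(n) = A·(3)^n + 5.
Apply b(0) = 0: A + 5 = 0 ⇒ A = -5.
So b(n) = 5 - 5 \cdot 3^{n}.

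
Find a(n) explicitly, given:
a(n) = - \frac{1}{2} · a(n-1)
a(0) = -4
Pure geometric recurrence with ratio - \frac{1}{2}.
By induction a(n) = a(0) · (- \frac{1}{2})^n = - 4 \left(- \frac{1}{2}\right)^{n}.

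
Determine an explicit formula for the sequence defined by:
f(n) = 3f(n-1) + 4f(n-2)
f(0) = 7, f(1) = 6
Characteristic equation: x² - 3x - 4 = 0, which factors as (x - (4))(x - (-1)) = 0.
Roots r₁ = 4, r₂ = -1 (distinct).
General solution: f(n) = A·(4)^n + B·(-1)^n.
From f(0) = 7: A + B = 7.
From f(1) = 6: 4A - B = 6.
Solving: A = \frac{13}{5}, B = \frac{22}{5}.
So f(n) = \frac{22 \left(-1\right)^{n}}{5} + \frac{13 \cdot 4^{n}}{5}.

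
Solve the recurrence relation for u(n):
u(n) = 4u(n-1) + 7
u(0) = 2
First-order linear non-homogeneous.
Homogeneous solution: u_h(n) = A·(4)^n.
Try constant particular solution u_p = K: K = 4K + 7 ⇒ K = - \frac{7}{3}.
General: u(n) = A·(4)^n - \frac{7}{3}.
Apply u(0) = 2: A - \frac{7}{3} = 2 ⇒ A = \frac{13}{3}.
So u(n) = \frac{13 \cdot 4^{n}}{3} - \frac{7}{3}.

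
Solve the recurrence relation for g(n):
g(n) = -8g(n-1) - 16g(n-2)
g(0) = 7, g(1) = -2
Characteristic equation: x² + 8x + 16 = 0, which is (x - (-4))².
Repeated root r = -4.
General solution: g(n) = (A + Bn)·(-4)^n.
From g(0) = 7: A = 7.
From g(1) = -2: (A + B)·(-4) = -2 ⇒ B = - \frac{13}{2}.
So g(n) = \left(7 - \frac{13 n}{2}\right) \cdot (-4)^n.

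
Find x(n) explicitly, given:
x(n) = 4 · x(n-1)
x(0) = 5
Pure geometric recurrence with ratio 4.
By induction x(n) = x(0) · (4)^n = 5 \cdot 4^{n}.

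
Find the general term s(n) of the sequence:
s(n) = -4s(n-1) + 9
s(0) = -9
First-order linear non-homogeneous.
Homogeneous solution: s_h(n) = A·(-4)^n.
Try constant particular solution s_p = K: K = -4K + 9 ⇒ K = \frac{9}{5}.
General: s(n) = A·(-4)^n + \frac{9}{5}.
Apply s(0) = -9: A + \frac{9}{5} = -9 ⇒ A = - \frac{54}{5}.
So s(n) = \frac{9}{5} - \frac{54 \left(-4\right)^{n}}{5}.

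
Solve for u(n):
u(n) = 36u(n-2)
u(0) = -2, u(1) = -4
Characteristic equation: x² - 36 = 0, which factors as (x - (6))(x - (-6)) = 0.
Roots r₁ = 6, r₂ = -6 (distinct).
General solution: u(n) = A·(6)^n + B·(-6)^n.
From u(0) = -2: A + B = -2.
From u(1) = -4: 6A - 6B = -4.
Solving: A = - \frac{4}{3}, B = - \frac{2}{3}.
So u(n) = - \frac{2 \left(-6\right)^{n}}{3} - \frac{4 \cdot 6^{n}}{3}.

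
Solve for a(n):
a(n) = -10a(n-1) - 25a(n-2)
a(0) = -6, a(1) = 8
Characteristic equation: x² + 10x + 25 = 0, which is (x - (-5))².
Repeated root r = -5.
General solution: a(n) = (A + Bn)·(-5)^n.
From a(0) = -6: A = -6.
From a(1) = 8: (A + B)·(-5) = 8 ⇒ B = \frac{22}{5}.
So a(n) = \left(\frac{22 n}{5} - 6\right) \cdot (-5)^n.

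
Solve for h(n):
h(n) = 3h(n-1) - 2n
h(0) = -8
First-order linear with linear forcing.
Homogeneous solution: h_h(n) = A·(3)^n.
Try particular h_p(n) = pn + q. Substituting:
  pn + q = 3(p(n-1) + q) - 2n.
Matching the n-coefficient: p = 3p - 2 ⇒ p = 1.
Matching constants: q = -3p + 3q ⇒ q = \frac{3}{2}.
General: h(n) = A·(3)^n + n + \frac{3}{2}.
Apply h(0) = -8: A + \frac{3}{2} = -8 ⇒ A = - \frac{19}{2}.
So h(n) = - \frac{19 \cdot 3^{n}}{2} + n + \frac{3}{2}.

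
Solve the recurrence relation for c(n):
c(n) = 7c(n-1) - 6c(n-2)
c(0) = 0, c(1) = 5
Characteristic equation: x² - 7x + 6 = 0, which factors as (x - (1))(x - (6)) = 0.
Roots r₁ = 1, r₂ = 6 (distinct).
General solution: c(n) = A·(1)^n + B·(6)^n.
From c(0) = 0: A + B = 0.
From c(1) = 5: A + 6B = 5.
Solving: A = -1, B = 1.
So c(n) = 6^{n} - 1.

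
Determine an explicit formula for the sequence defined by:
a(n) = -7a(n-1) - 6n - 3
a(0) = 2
First-order linear with linear forcing.
Homogeneous solution: a_h(n) = A·(-7)^n.
Try particular a_p(n) = pn + q. Substituting:
  pn + q = -7(p(n-1) + q) - 6n - 3.
Matching the n-coefficient: p = -7p - 6 ⇒ p = - \frac{3}{4}.
Matching constants: q = 7p - 7q - 3 ⇒ q = - \frac{33}{32}.
General: a(n) = A·(-7)^n - \frac{3 n}{4} - \frac{33}{32}.
Apply a(0) = 2: A - \frac{33}{32} = 2 ⇒ A = \frac{97}{32}.
So a(n) = \frac{97 \left(-7\right)^{n}}{32} - \frac{3 n}{4} - \frac{33}{32}.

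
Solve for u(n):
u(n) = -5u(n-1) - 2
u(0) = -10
First-order linear non-homogeneous.
Homogeneous solution: u_h(n) = A·(-5)^n.
Try constant particular solution u_p = K: K = -5K - 2 ⇒ K = - \frac{1}{3}.
General: u(n) = A·(-5)^n - \frac{1}{3}.
Apply u(0) = -10: A - \frac{1}{3} = -10 ⇒ A = - \frac{29}{3}.
So u(n) = - \frac{29 \left(-5\right)^{n}}{3} - \frac{1}{3}.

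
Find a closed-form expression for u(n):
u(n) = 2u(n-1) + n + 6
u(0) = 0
First-order linear with linear forcing.
Homogeneous solution: u_h(n) = A·(2)^n.
Try particular u_p(n) = pn + q. Substituting:
  pn + q = 2(p(n-1) + q) + n + 6.
Matching the n-coefficient: p = 2p + 1 ⇒ p = -1.
Matching constants: q = -2p + 2q + 6 ⇒ q = -8.
General: u(n) = A·(2)^n - n - 8.
Apply u(0) = 0: A - 8 = 0 ⇒ A = 8.
So u(n) = 8 \cdot 2^{n} - n - 8.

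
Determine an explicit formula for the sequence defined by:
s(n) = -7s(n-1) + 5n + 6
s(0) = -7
First-order linear with linear forcing.
Homogeneous solution: s_h(n) = A·(-7)^n.
Try particular s_p(n) = pn + q. Substituting:
  pn + q = -7(p(n-1) + q) + 5n + 6.
Matching the n-coefficient: p = -7p + 5 ⇒ p = \frac{5}{8}.
Matching constants: q = 7p - 7q + 6 ⇒ q = \frac{83}{64}.
General: s(n) = A·(-7)^n + \frac{5 n}{8} + \frac{83}{64}.
Apply s(0) = -7: A + \frac{83}{64} = -7 ⇒ A = - \frac{531}{64}.
So s(n) = - \frac{531 \left(-7\right)^{n}}{64} + \frac{5 n}{8} + \frac{83}{64}.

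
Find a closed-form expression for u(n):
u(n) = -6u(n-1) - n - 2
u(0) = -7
First-order linear with linear forcing.
Homogeneous solution: u_h(n) = A·(-6)^n.
Try particular u_p(n) = pn + q. Substituting:
  pn + q = -6(p(n-1) + q) - n - 2.
Matching the n-coefficient: p = -6p - 1 ⇒ p = - \frac{1}{7}.
Matching constants: q = 6p - 6q - 2 ⇒ q = - \frac{20}{49}.
General: u(n) = A·(-6)^n - \frac{n}{7} - \frac{20}{49}.
Apply u(0) = -7: A - \frac{20}{49} = -7 ⇒ A = - \frac{323}{49}.
So u(n) = - \frac{323 \left(-6\right)^{n}}{49} - \frac{n}{7} - \frac{20}{49}.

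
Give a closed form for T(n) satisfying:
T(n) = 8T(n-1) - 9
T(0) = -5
First-order linear non-homogeneous.
Homogeneous solution: T_h(n) = A·(8)^n.
Try constant particular solution T_p = K: K = 8K - 9 ⇒ K = \frac{9}{7}.
General: T(n) = A·(8)^n + \frac{9}{7}.
Apply T(0) = -5: A + \frac{9}{7} = -5 ⇒ A = - \frac{44}{7}.
So T(n) = \frac{9}{7} - \frac{44 \cdot 8^{n}}{7}.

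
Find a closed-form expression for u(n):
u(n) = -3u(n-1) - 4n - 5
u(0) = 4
First-order linear with linear forcing.
Homogeneous solution: u_h(n) = A·(-3)^n.
Try particular u_p(n) = pn + q. Substituting:
  pn + q = -3(p(n-1) + q) - 4n - 5.
Matching the n-coefficient: p = -3p - 4 ⇒ p = -1.
Matching constants: q = 3p - 3q - 5 ⇒ q = -2.
General: u(n) = A·(-3)^n - n - 2.
Apply u(0) = 4: A - 2 = 4 ⇒ A = 6.
So u(n) = 6 \left(-3\right)^{n} - n - 2.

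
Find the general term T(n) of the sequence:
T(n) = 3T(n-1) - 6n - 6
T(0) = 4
First-order linear with linear forcing.
Homogeneous solution: T_h(n) = A·(3)^n.
Try particular T_p(n) = pn + q. Substituting:
  pn + q = 3(p(n-1) + q) - 6n - 6.
Matching the n-coefficient: p = 3p - 6 ⇒ p = 3.
Matching constants: q = -3p + 3q - 6 ⇒ q = \frac{15}{2}.
General: T(n) = A·(3)^n + 3 n + \frac{15}{2}.
Apply T(0) = 4: A + \frac{15}{2} = 4 ⇒ A = - \frac{7}{2}.
So T(n) = - \frac{7 \cdot 3^{n}}{2} + 3 n + \frac{15}{2}.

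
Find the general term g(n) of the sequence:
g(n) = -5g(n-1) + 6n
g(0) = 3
First-order linear with linear forcing.
Homogeneous solution: g_h(n) = A·(-5)^n.
Try particular g_p(n) = pn + q. Substituting:
  pn + q = -5(p(n-1) + q) + 6n.
Matching the n-coefficient: p = -5p + 6 ⇒ p = 1.
Matching constants: q = 5p - 5q ⇒ q = \frac{5}{6}.
General: g(n) = A·(-5)^n + n + \frac{5}{6}.
Apply g(0) = 3: A + \frac{5}{6} = 3 ⇒ A = \frac{13}{6}.
So g(n) = \frac{13 \left(-5\right)^{n}}{6} + n + \frac{5}{6}.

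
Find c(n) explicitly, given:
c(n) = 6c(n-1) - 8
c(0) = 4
First-order linear non-homogeneous.
Homogeneous solution: c_h(n) = A·(6)^n.
Try constant particular solution c_p = K: K = 6K - 8 ⇒ K = \frac{8}{5}.
General: c(n) = A·(6)^n + \frac{8}{5}.
Apply c(0) = 4: A + \frac{8}{5} = 4 ⇒ A = \frac{12}{5}.
So c(n) = \frac{12 \cdot 6^{n}}{5} + \frac{8}{5}.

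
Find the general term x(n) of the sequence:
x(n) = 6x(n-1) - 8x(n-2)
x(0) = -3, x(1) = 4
Characteristic equation: x² - 6x + 8 = 0, which factors as (x - (4))(x - (2)) = 0.
Roots r₁ = 4, r₂ = 2 (distinct).
General solution: x(n) = A·(4)^n + B·(2)^n.
From x(0) = -3: A + B = -3.
From x(1) = 4: 4A + 2B = 4.
Solving: A = 5, B = -8.
So x(n) = - 8 \cdot 2^{n} + 5 \cdot 4^{n}.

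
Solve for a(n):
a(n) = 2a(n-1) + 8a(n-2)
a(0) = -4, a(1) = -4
Characteristic equation: x² - 2x - 8 = 0, which factors as (x - (4))(x - (-2)) = 0.
Roots r₁ = 4, r₂ = -2 (distinct).
General solution: a(n) = A·(4)^n + B·(-2)^n.
From a(0) = -4: A + B = -4.
From a(1) = -4: 4A - 2B = -4.
Solving: A = -2, B = -2.
So a(n) = - 2 \left(-2\right)^{n} - 2 \cdot 4^{n}.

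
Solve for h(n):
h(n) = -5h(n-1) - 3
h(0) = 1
First-order linear non-homogeneous.
Homogeneous solution: h_h(n) = A·(-5)^n.
Try constant particular solution h_p = K: K = -5K - 3 ⇒ K = - \frac{1}{2}.
General: h(n) = A·(-5)^n - \frac{1}{2}.
Apply h(0) = 1: A - \frac{1}{2} = 1 ⇒ A = \frac{3}{2}.
So h(n) = \frac{3 \left(-5\right)^{n}}{2} - \frac{1}{2}.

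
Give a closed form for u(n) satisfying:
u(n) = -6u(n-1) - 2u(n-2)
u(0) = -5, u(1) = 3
Characteristic equation: x² + 6x + 2 = 0.
Discriminant Δ = (-6)² + 4·(-2) = 28.
Roots r₁,₂ = (-6 ± √28)/2, so r₁ = -3 + \sqrt{7}, r₂ = -3 - \sqrt{7}.
General solution: u(n) = A·r₁^n + B·r₂^n.
From the initial conditions, A + B = -5 and r₁A + r₂B = 3.
Since r₁ - r₂ = √28: A = (3 - (-5)r₂)/√28 = - \frac{5}{2} - \frac{6 \sqrt{7}}{7}, and B = -5 - A = - \frac{5}{2} + \frac{6 \sqrt{7}}{7}.
So u(n) = \left(- \frac{5}{2} - \frac{6 \sqrt{7}}{7}\right)\left(-3 + \sqrt{7}\right)^n + \left(- \frac{5}{2} + \frac{6 \sqrt{7}}{7}\right)\left(-3 - \sqrt{7}\right)^n.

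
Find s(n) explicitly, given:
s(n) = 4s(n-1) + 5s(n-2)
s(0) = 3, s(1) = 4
Characteristic equation: x² - 4x - 5 = 0, which factors as (x - (5))(x - (-1)) = 0.
Roots r₁ = 5, r₂ = -1 (distinct).
General solution: s(n) = A·(5)^n + B·(-1)^n.
From s(0) = 3: A + B = 3.
From s(1) = 4: 5A - B = 4.
Solving: A = \frac{7}{6}, B = \frac{11}{6}.
So s(n) = \frac{11 \left(-1\right)^{n}}{6} + \frac{7 \cdot 5^{n}}{6}.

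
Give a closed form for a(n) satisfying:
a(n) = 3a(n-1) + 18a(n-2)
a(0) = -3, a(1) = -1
Characteristic equation: x² - 3x - 18 = 0, which factors as (x - (-3))(x - (6)) = 0.
Roots r₁ = -3, r₂ = 6 (distinct).
General solution: a(n) = A·(-3)^n + B·(6)^n.
From a(0) = -3: A + B = -3.
From a(1) = -1: -3A + 6B = -1.
Solving: A = - \frac{17}{9}, B = - \frac{10}{9}.
So a(n) = - \frac{17 \left(-3\right)^{n}}{9} - \frac{10 \cdot 6^{n}}{9}.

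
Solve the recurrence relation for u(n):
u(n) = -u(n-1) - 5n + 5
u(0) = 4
First-order linear with linear forcing.
Homogeneous solution: u_h(n) = A·(-1)^n.
Try particular u_p(n) = pn + q. Substituting:
  pn + q = -(p(n-1) + q) - 5n + 5.
Matching the n-coefficient: p = -p - 5 ⇒ p = - \frac{5}{2}.
Matching constants: q = p - q + 5 ⇒ q = \frac{5}{4}.
General: u(n) = A·(-1)^n - \frac{5 n}{2} + \frac{5}{4}.
Apply u(0) = 4: A + \frac{5}{4} = 4 ⇒ A = \frac{11}{4}.
So u(n) = \frac{11 \left(-1\right)^{n}}{4} - \frac{5 n}{2} + \frac{5}{4}.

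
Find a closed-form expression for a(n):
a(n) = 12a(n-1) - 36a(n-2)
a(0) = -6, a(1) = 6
Characteristic equation: x² - 12x + 36 = 0, which is (x - (6))².
Repeated root r = 6.
General solution: a(n) = (A + Bn)·(6)^n.
From a(0) = -6: A = -6.
From a(1) = 6: (A + B)·(6) = 6 ⇒ B = 7.
So a(n) = \left(7 n - 6\right) \cdot (6)^n.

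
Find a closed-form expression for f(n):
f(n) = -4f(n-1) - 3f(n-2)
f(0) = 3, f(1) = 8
Characteristic equation: x² + 4x + 3 = 0, which factors as (x - (-3))(x - (-1)) = 0.
Roots r₁ = -3, r₂ = -1 (distinct).
General solution: f(n) = A·(-3)^n + B·(-1)^n.
From f(0) = 3: A + B = 3.
From f(1) = 8: -3A - B = 8.
Solving: A = - \frac{11}{2}, B = \frac{17}{2}.
So f(n) = \frac{17 \left(-1\right)^{n}}{2} - \frac{11 \left(-3\right)^{n}}{2}.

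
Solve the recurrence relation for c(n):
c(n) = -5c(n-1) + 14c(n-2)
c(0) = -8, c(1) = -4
Characteristic equation: x² + 5x - 14 = 0, which factors as (x - (2))(x - (-7)) = 0.
Roots r₁ = 2, r₂ = -7 (distinct).
General solution: c(n) = A·(2)^n + B·(-7)^n.
From c(0) = -8: A + B = -8.
From c(1) = -4: 2A - 7B = -4.
Solving: A = - \frac{20}{3}, B = - \frac{4}{3}.
So c(n) = - \frac{4 \left(-7\right)^{n}}{3} - \frac{20 \cdot 2^{n}}{3}.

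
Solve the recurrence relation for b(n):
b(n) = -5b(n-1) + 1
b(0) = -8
First-order linear non-homogeneous.
Homogeneous solution: b_h(n) = A·(-5)^n.
Try constant particular solution b_p = K: K = -5K + 1 ⇒ K = \frac{1}{6}.
General: b(n) = A·(-5)^n + \frac{1}{6}.
Apply b(0) = -8: A + \frac{1}{6} = -8 ⇒ A = - \frac{49}{6}.
So b(n) = \frac{1}{6} - \frac{49 \left(-5\right)^{n}}{6}.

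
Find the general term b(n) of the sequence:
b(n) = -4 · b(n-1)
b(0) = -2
Pure geometric recurrence with ratio -4.
By induction b(n) = b(0) · (-4)^n = - 2 \left(-4\right)^{n}.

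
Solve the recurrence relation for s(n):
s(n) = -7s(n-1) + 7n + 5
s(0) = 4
First-order linear with linear forcing.
Homogeneous solution: s_h(n) = A·(-7)^n.
Try particular s_p(n) = pn + q. Substituting:
  pn + q = -7(p(n-1) + q) + 7n + 5.
Matching the n-coefficient: p = -7p + 7 ⇒ p = \frac{7}{8}.
Matching constants: q = 7p - 7q + 5 ⇒ q = \frac{89}{64}.
General: s(n) = A·(-7)^n + \frac{7 n}{8} + \frac{89}{64}.
Apply s(0) = 4: A + \frac{89}{64} = 4 ⇒ A = \frac{167}{64}.
So s(n) = \frac{167 \left(-7\right)^{n}}{64} + \frac{7 n}{8} + \frac{89}{64}.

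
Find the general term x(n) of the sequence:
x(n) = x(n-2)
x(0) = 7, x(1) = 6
Characteristic equation: x² - 1 = 0, which factors as (x - (1))(x - (-1)) = 0.
Roots r₁ = 1, r₂ = -1 (distinct).
General solution: x(n) = A·(1)^n + B·(-1)^n.
From x(0) = 7: A + B = 7.
From x(1) = 6: A - B = 6.
Solving: A = \frac{13}{2}, B = \frac{1}{2}.
So x(n) = \frac{\left(-1\right)^{n}}{2} + \frac{13}{2}.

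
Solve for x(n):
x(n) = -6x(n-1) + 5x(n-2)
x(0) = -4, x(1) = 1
Characteristic equation: x² + 6x - 5 = 0.
Discriminant Δ = (-6)² + 4·(5) = 56.
Roots r₁,₂ = (-6 ± √56)/2, so r₁ = -3 + \sqrt{14}, r₂ = - \sqrt{14} - 3.
General solution: x(n) = A·r₁^n + B·r₂^n.
From the initial conditions, A + B = -4 and r₁A + r₂B = 1.
Since r₁ - r₂ = √56: A = (1 - (-4)r₂)/√56 = -2 - \frac{11 \sqrt{14}}{28}, and B = -4 - A = -2 + \frac{11 \sqrt{14}}{28}.
So x(n) = \left(-2 - \frac{11 \sqrt{14}}{28}\right)\left(-3 + \sqrt{14}\right)^n + \left(-2 + \frac{11 \sqrt{14}}{28}\right)\left(- \sqrt{14} - 3\right)^n.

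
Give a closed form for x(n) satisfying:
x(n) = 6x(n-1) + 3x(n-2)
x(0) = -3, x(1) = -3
Characteristic equation: x² - 6x - 3 = 0.
Discriminant Δ = (6)² + 4·(3) = 48.
Roots r₁,₂ = (6 ± √48)/2, so r₁ = 3 + 2 \sqrt{3}, r₂ = 3 - 2 \sqrt{3}.
General solution: x(n) = A·r₁^n + B·r₂^n.
From the initial conditions, A + B = -3 and r₁A + r₂B = -3.
Since r₁ - r₂ = √48: A = (-3 - (-3)r₂)/√48 = - \frac{3}{2} + \frac{\sqrt{3}}{2}, and B = -3 - A = - \frac{3}{2} - \frac{\sqrt{3}}{2}.
So x(n) = \left(- \frac{3}{2} + \frac{\sqrt{3}}{2}\right)\left(3 + 2 \sqrt{3}\right)^n + \left(- \frac{3}{2} - \frac{\sqrt{3}}{2}\right)\left(3 - 2 \sqrt{3}\right)^n.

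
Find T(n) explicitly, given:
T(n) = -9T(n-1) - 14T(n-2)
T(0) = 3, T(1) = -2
Characteristic equation: x² + 9x + 14 = 0, which factors as (x - (-7))(x - (-2)) = 0.
Roots r₁ = -7, r₂ = -2 (distinct).
General solution: T(n) = A·(-7)^n + B·(-2)^n.
From T(0) = 3: A + B = 3.
From T(1) = -2: -7A - 2B = -2.
Solving: A = - \frac{4}{5}, B = \frac{19}{5}.
So T(n) = \frac{19 \left(-2\right)^{n}}{5} - \frac{4 \left(-7\right)^{n}}{5}.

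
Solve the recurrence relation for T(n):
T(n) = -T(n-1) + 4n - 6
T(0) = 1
First-order linear with linear forcing.
Homogeneous solution: T_h(n) = A·(-1)^n.
Try particular T_p(n) = pn + q. Substituting:
  pn + q = -(p(n-1) + q) + 4n - 6.
Matching the n-coefficient: p = -p + 4 ⇒ p = 2.
Matching constants: q = p - q - 6 ⇒ q = -2.
General: T(n) = A·(-1)^n + 2 n - 2.
Apply T(0) = 1: A - 2 = 1 ⇒ A = 3.
So T(n) = 3 \left(-1\right)^{n} + 2 n - 2.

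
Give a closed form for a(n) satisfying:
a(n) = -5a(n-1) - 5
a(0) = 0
First-order linear non-homogeneous.
Homogeneous solution: a_h(n) = A·(-5)^n.
Try constant particular solution a_p = K: K = -5K - 5 ⇒ K = - \frac{5}{6}.
General: a(n) = A·(-5)^n - \frac{5}{6}.
Apply a(0) = 0: A - \frac{5}{6} = 0 ⇒ A = \frac{5}{6}.
So a(n) = \frac{5 \left(-5\right)^{n}}{6} - \frac{5}{6}.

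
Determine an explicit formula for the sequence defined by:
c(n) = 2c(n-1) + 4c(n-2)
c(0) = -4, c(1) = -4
Characteristic equation: x² - 2x - 4 = 0.
Discriminant Δ = (2)² + 4·(4) = 20.
Roots r₁,₂ = (2 ± √20)/2, so r₁ = 1 + \sqrt{5}, r₂ = 1 - \sqrt{5}.
General solution: c(n) = A·r₁^n + B·r₂^n.
From the initial conditions, A + B = -4 and r₁A + r₂B = -4.
Since r₁ - r₂ = √20: A = (-4 - (-4)r₂)/√20 = -2, and B = -4 - A = -2.
So c(n) = \left(-2\right)\left(1 + \sqrt{5}\right)^n + \left(-2\right)\left(1 - \sqrt{5}\right)^n.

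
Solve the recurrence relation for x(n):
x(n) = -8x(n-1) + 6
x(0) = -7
First-order linear non-homogeneous.
Homogeneous solution: x_h(n) = A·(-8)^n.
Try constant particular solution x_p = K: K = -8K + 6 ⇒ K = \frac{2}{3}.
General: x(n) = A·(-8)^n + \frac{2}{3}.
Apply x(0) = -7: A + \frac{2}{3} = -7 ⇒ A = - \frac{23}{3}.
So x(n) = \frac{2}{3} - \frac{23 \left(-8\right)^{n}}{3}.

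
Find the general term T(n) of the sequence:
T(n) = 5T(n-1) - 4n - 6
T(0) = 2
First-order linear with linear forcing.
Homogeneous solution: T_h(n) = A·(5)^n.
Try particular T_p(n) = pn + q. Substituting:
  pn + q = 5(p(n-1) + q) - 4n - 6.
Matching the n-coefficient: p = 5p - 4 ⇒ p = 1.
Matching constants: q = -5p + 5q - 6 ⇒ q = \frac{11}{4}.
General: T(n) = A·(5)^n + n + \frac{11}{4}.
Apply T(0) = 2: A + \frac{11}{4} = 2 ⇒ A = - \frac{3}{4}.
So T(n) = - \frac{3 \cdot 5^{n}}{4} + n + \frac{11}{4}.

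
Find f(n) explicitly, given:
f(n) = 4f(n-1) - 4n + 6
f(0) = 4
First-order linear with linear forcing.
Homogeneous solution: f_h(n) = A·(4)^n.
Try particular f_p(n) = pn + q. Substituting:
  pn + q = 4(p(n-1) + q) - 4n + 6.
Matching the n-coefficient: p = 4p - 4 ⇒ p = \frac{4}{3}.
Matching constants: q = -4p + 4q + 6 ⇒ q = - \frac{2}{9}.
General: f(n) = A·(4)^n + \frac{4 n}{3} - \frac{2}{9}.
Apply f(0) = 4: A - \frac{2}{9} = 4 ⇒ A = \frac{38}{9}.
So f(n) = \frac{38 \cdot 4^{n}}{9} + \frac{4 n}{3} - \frac{2}{9}.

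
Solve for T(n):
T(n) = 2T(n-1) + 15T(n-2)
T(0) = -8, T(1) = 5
Characteristic equation: x² - 2x - 15 = 0, which factors as (x - (5))(x - (-3)) = 0.
Roots r₁ = 5, r₂ = -3 (distinct).
General solution: T(n) = A·(5)^n + B·(-3)^n.
From T(0) = -8: A + B = -8.
From T(1) = 5: 5A - 3B = 5.
Solving: A = - \frac{19}{8}, B = - \frac{45}{8}.
So T(n) = - \frac{45 \left(-3\right)^{n}}{8} - \frac{19 \cdot 5^{n}}{8}.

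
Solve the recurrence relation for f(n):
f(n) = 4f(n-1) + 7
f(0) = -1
First-order linear non-homogeneous.
Homogeneous solution: f_h(n) = A·(4)^n.
Try constant particular solution f_p = K: K = 4K + 7 ⇒ K = - \frac{7}{3}.
General: f(n) = A·(4)^n - \frac{7}{3}.
Apply f(0) = -1: A - \frac{7}{3} = -1 ⇒ A = \frac{4}{3}.
So f(n) = \frac{4 \cdot 4^{n}}{3} - \frac{7}{3}.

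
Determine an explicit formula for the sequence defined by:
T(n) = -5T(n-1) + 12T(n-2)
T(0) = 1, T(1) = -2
Characteristic equation: x² + 5x - 12 = 0.
Discriminant Δ = (-5)² + 4·(12) = 73.
Roots r₁,₂ = (-5 ± √73)/2, so r₁ = - \frac{5}{2} + \frac{\sqrt{73}}{2}, r₂ = - \frac{\sqrt{73}}{2} - \frac{5}{2}.
General solution: T(n) = A·r₁^n + B·r₂^n.
From the initial conditions, A + B = 1 and r₁A + r₂B = -2.
Since r₁ - r₂ = √73: A = (-2 - (1)r₂)/√73 = \frac{\sqrt{73}}{146} + \frac{1}{2}, and B = 1 - A = \frac{1}{2} - \frac{\sqrt{73}}{146}.
So T(n) = \left(\frac{\sqrt{73}}{146} + \frac{1}{2}\right)\left(- \frac{5}{2} + \frac{\sqrt{73}}{2}\right)^n + \left(\frac{1}{2} - \frac{\sqrt{73}}{146}\right)\left(- \frac{\sqrt{73}}{2} - \frac{5}{2}\right)^n.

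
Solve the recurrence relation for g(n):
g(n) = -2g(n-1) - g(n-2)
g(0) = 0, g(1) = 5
Characteristic equation: x² + 2x + 1 = 0, which is (x - (-1))².
Repeated root r = -1.
General solution: g(n) = (A + Bn)·(-1)^n.
From g(0) = 0: A = 0.
From g(1) = 5: (A + B)·(-1) = 5 ⇒ B = -5.
So g(n) = \left(- 5 n\right) \cdot (-1)^n.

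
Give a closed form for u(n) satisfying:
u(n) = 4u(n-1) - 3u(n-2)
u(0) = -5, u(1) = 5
Characteristic equation: x² - 4x + 3 = 0, which factors as (x - (1))(x - (3)) = 0.
Roots r₁ = 1, r₂ = 3 (distinct).
General solution: u(n) = A·(1)^n + B·(3)^n.
From u(0) = -5: A + B = -5.
From u(1) = 5: A + 3B = 5.
Solving: A = -10, B = 5.
So u(n) = 5 \cdot 3^{n} - 10.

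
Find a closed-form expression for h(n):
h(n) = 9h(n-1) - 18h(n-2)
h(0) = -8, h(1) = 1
Characteristic equation: x² - 9x + 18 = 0, which factors as (x - (6))(x - (3)) = 0.
Roots r₁ = 6, r₂ = 3 (distinct).
General solution: h(n) = A·(6)^n + B·(3)^n.
From h(0) = -8: A + B = -8.
From h(1) = 1: 6A + 3B = 1.
Solving: A = \frac{25}{3}, B = - \frac{49}{3}.
So h(n) = - \frac{49 \cdot 3^{n}}{3} + \frac{25 \cdot 6^{n}}{3}.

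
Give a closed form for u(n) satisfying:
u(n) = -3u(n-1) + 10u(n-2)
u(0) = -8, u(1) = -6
Characteristic equation: x² + 3x - 10 = 0, which factors as (x - (2))(x - (-5)) = 0.
Roots r₁ = 2, r₂ = -5 (distinct).
General solution: u(n) = A·(2)^n + B·(-5)^n.
From u(0) = -8: A + B = -8.
From u(1) = -6: 2A - 5B = -6.
Solving: A = - \frac{46}{7}, B = - \frac{10}{7}.
So u(n) = - \frac{10 \left(-5\right)^{n}}{7} - \frac{46 \cdot 2^{n}}{7}.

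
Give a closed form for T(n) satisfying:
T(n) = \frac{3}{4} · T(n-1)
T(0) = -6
Pure geometric recurrence with ratio \frac{3}{4}.
By induction T(n) = T(0) · (\frac{3}{4})^n = - 6 \left(\frac{3}{4}\right)^{n}.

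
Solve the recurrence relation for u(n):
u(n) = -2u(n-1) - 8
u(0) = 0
First-order linear non-homogeneous.
Homogeneous solution: u_h(n) = A·(-2)^n.
Try constant particular solution u_p = K: K = -2K - 8 ⇒ K = - \frac{8}{3}.
General: u(n) = A·(-2)^n - \frac{8}{3}.
Apply u(0) = 0: A - \frac{8}{3} = 0 ⇒ A = \frac{8}{3}.
So u(n) = \frac{8 \left(-2\right)^{n}}{3} - \frac{8}{3}.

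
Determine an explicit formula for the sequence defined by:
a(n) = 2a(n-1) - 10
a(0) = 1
First-order linear non-homogeneous.
Homogeneous solution: a_h(n) = A·(2)^n.
Try constant particular solution a_p = K: K = 2K - 10 ⇒ K = 10.
General: a(n) = A·(2)^n + 10.
Apply a(0) = 1: A + 10 = 1 ⇒ A = -9.
So a(n) = 10 - 9 \cdot 2^{n}.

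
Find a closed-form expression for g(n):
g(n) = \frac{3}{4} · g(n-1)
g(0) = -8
Pure geometric recurrence with ratio \frac{3}{4}.
By induction g(n) = g(0) · (\frac{3}{4})^n = - 8 \left(\frac{3}{4}\right)^{n}.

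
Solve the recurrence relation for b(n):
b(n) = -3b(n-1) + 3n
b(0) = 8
First-order linear with linear forcing.
Homogeneous solution: b_h(n) = A·(-3)^n.
Try particular b_p(n) = pn + q. Substituting:
  pn + q = -3(p(n-1) + q) + 3n.
Matching the n-coefficient: p = -3p + 3 ⇒ p = \frac{3}{4}.
Matching constants: q = 3p - 3q ⇒ q = \frac{9}{16}.
General: b(n) = A·(-3)^n + \frac{3 n}{4} + \frac{9}{16}.
Apply b(0) = 8: A + \frac{9}{16} = 8 ⇒ A = \frac{119}{16}.
So b(n) = \frac{119 \left(-3\right)^{n}}{16} + \frac{3 n}{4} + \frac{9}{16}.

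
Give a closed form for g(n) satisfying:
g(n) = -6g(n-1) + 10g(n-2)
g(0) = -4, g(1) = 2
Characteristic equation: x² + 6x - 10 = 0.
Discriminant Δ = (-6)² + 4·(10) = 76.
Roots r₁,₂ = (-6 ± √76)/2, so r₁ = -3 + \sqrt{19}, r₂ = - \sqrt{19} - 3.
General solution: g(n) = A·r₁^n + B·r₂^n.
From the initial conditions, A + B = -4 and r₁A + r₂B = 2.
Since r₁ - r₂ = √76: A = (2 - (-4)r₂)/√76 = -2 - \frac{5 \sqrt{19}}{19}, and B = -4 - A = -2 + \frac{5 \sqrt{19}}{19}.
So g(n) = \left(-2 - \frac{5 \sqrt{19}}{19}\right)\left(-3 + \sqrt{19}\right)^n + \left(-2 + \frac{5 \sqrt{19}}{19}\right)\left(- \sqrt{19} - 3\right)^n.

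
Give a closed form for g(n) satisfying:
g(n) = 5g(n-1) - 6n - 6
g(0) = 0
First-order linear with linear forcing.
Homogeneous solution: g_h(n) = A·(5)^n.
Try particular g_p(n) = pn + q. Substituting:
  pn + q = 5(p(n-1) + q) - 6n - 6.
Matching the n-coefficient: p = 5p - 6 ⇒ p = \frac{3}{2}.
Matching constants: q = -5p + 5q - 6 ⇒ q = \frac{27}{8}.
General: g(n) = A·(5)^n + \frac{3 n}{2} + \frac{27}{8}.
Apply g(0) = 0: A + \frac{27}{8} = 0 ⇒ A = - \frac{27}{8}.
So g(n) = - \frac{27 \cdot 5^{n}}{8} + \frac{3 n}{2} + \frac{27}{8}.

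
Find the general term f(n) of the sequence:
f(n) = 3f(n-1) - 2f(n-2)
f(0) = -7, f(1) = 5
Characteristic equation: x² - 3x + 2 = 0, which factors as (x - (2))(x - (1)) = 0.
Roots r₁ = 2, r₂ = 1 (distinct).
General solution: f(n) = A·(2)^n + B·(1)^n.
From f(0) = -7: A + B = -7.
From f(1) = 5: 2A + B = 5.
Solving: A = 12, B = -19.
So f(n) = 12 \cdot 2^{n} - 19.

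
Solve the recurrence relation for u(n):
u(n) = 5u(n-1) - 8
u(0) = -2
First-order linear non-homogeneous.
Homogeneous solution: u_h(n) = A·(5)^n.
Try constant particular solution u_p = K: K = 5K - 8 ⇒ K = 2.
General: u(n) = A·(5)^n + 2.
Apply u(0) = -2: A + 2 = -2 ⇒ A = -4.
So u(n) = 2 - 4 \cdot 5^{n}.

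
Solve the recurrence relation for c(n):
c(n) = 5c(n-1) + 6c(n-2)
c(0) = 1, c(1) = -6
Characteristic equation: x² - 5x - 6 = 0, which factors as (x - (6))(x - (-1)) = 0.
Roots r₁ = 6, r₂ = -1 (distinct).
General solution: c(n) = A·(6)^n + B·(-1)^n.
From c(0) = 1: A + B = 1.
From c(1) = -6: 6A - B = -6.
Solving: A = - \frac{5}{7}, B = \frac{12}{7}.
So c(n) = \frac{12 \left(-1\right)^{n}}{7} - \frac{5 \cdot 6^{n}}{7}.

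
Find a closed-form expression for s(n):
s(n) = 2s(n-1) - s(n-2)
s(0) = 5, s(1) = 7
Characteristic equation: x² - 2x + 1 = 0, which is (x - (1))².
Repeated root r = 1.
General solution: s(n) = (A + Bn)·(1)^n.
From s(0) = 5: A = 5.
From s(1) = 7: (A + B)·(1) = 7 ⇒ B = 2.
So s(n) = \left(2 n + 5\right) \cdot (1)^n.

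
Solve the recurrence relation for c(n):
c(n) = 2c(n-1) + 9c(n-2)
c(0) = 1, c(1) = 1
Characteristic equation: x² - 2x - 9 = 0.
Discriminant Δ = (2)² + 4·(9) = 40.
Roots r₁,₂ = (2 ± √40)/2, so r₁ = 1 + \sqrt{10}, r₂ = 1 - \sqrt{10}.
General solution: c(n) = A·r₁^n + B·r₂^n.
From the initial conditions, A + B = 1 and r₁A + r₂B = 1.
Since r₁ - r₂ = √40: A = (1 - (1)r₂)/√40 = \frac{1}{2}, and B = 1 - A = \frac{1}{2}.
So c(n) = \left(\frac{1}{2}\right)\left(1 + \sqrt{10}\right)^n + \left(\frac{1}{2}\right)\left(1 - \sqrt{10}\right)^n.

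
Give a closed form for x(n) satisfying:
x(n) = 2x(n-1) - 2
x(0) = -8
First-order linear non-homogeneous.
Homogeneous solution: x_h(n) = A·(2)^n.
Try constant particular solution x_p = K: K = 2K - 2 ⇒ K = 2.
General: x(n) = A·(2)^n + 2.
Apply x(0) = -8: A + 2 = -8 ⇒ A = -10.
So x(n) = 2 - 10 \cdot 2^{n}.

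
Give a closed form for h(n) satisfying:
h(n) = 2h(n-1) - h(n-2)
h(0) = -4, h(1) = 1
Characteristic equation: x² - 2x + 1 = 0, which is (x - (1))².
Repeated root r = 1.
General solution: h(n) = (A + Bn)·(1)^n.
From h(0) = -4: A = -4.
From h(1) = 1: (A + B)·(1) = 1 ⇒ B = 5.
So h(n) = \left(5 n - 4\right) \cdot (1)^n.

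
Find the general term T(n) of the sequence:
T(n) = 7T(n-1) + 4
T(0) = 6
First-order linear non-homogeneous.
Homogeneous solution: T_h(n) = A·(7)^n.
Try constant particular solution T_p = K: K = 7K + 4 ⇒ K = - \frac{2}{3}.
General: T(n) = A·(7)^n - \frac{2}{3}.
Apply T(0) = 6: A - \frac{2}{3} = 6 ⇒ A = \frac{20}{3}.
So T(n) = \frac{20 \cdot 7^{n}}{3} - \frac{2}{3}.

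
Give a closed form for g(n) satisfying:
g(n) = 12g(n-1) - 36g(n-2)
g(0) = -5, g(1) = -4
Characteristic equation: x² - 12x + 36 = 0, which is (x - (6))².
Repeated root r = 6.
General solution: g(n) = (A + Bn)·(6)^n.
From g(0) = -5: A = -5.
From g(1) = -4: (A + B)·(6) = -4 ⇒ B = \frac{13}{3}.
So g(n) = \left(\frac{13 n}{3} - 5\right) \cdot (6)^n.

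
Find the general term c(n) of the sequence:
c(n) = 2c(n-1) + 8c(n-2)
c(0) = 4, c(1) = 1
Characteristic equation: x² - 2x - 8 = 0, which factors as (x - (4))(x - (-2)) = 0.
Roots r₁ = 4, r₂ = -2 (distinct).
General solution: c(n) = A·(4)^n + B·(-2)^n.
From c(0) = 4: A + B = 4.
From c(1) = 1: 4A - 2B = 1.
Solving: A = \frac{3}{2}, B = \frac{5}{2}.
So c(n) = \frac{5 \left(-2\right)^{n}}{2} + \frac{3 \cdot 4^{n}}{2}.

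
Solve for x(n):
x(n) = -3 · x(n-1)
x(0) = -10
Pure geometric recurrence with ratio -3.
By induction x(n) = x(0) · (-3)^n = - 10 \left(-3\right)^{n}.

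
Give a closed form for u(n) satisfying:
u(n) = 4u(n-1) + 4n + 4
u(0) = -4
First-order linear with linear forcing.
Homogeneous solution: u_h(n) = A·(4)^n.
Try particular u_p(n) = pn + q. Substituting:
  pn + q = 4(p(n-1) + q) + 4n + 4.
Matching the n-coefficient: p = 4p + 4 ⇒ p = - \frac{4}{3}.
Matching constants: q = -4p + 4q + 4 ⇒ q = - \frac{28}{9}.
General: u(n) = A·(4)^n - \frac{4 n}{3} - \frac{28}{9}.
Apply u(0) = -4: A - \frac{28}{9} = -4 ⇒ A = - \frac{8}{9}.
So u(n) = - \frac{8 \cdot 4^{n}}{9} - \frac{4 n}{3} - \frac{28}{9}.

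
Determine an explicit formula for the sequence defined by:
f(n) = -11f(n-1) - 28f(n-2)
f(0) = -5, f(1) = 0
Characteristic equation: x² + 11x + 28 = 0, which factors as (x - (-4))(x - (-7)) = 0.
Roots r₁ = -4, r₂ = -7 (distinct).
General solution: f(n) = A·(-4)^n + B·(-7)^n.
From f(0) = -5: A + B = -5.
From f(1) = 0: -4A - 7B = 0.
Solving: A = - \frac{35}{3}, B = \frac{20}{3}.
So f(n) = - \frac{35 \left(-4\right)^{n}}{3} + \frac{20 \left(-7\right)^{n}}{3}.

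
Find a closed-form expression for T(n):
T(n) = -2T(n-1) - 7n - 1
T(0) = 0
First-order linear with linear forcing.
Homogeneous solution: T_h(n) = A·(-2)^n.
Try particular T_p(n) = pn + q. Substituting:
  pn + q = -2(p(n-1) + q) - 7n - 1.
Matching the n-coefficient: p = -2p - 7 ⇒ p = - \frac{7}{3}.
Matching constants: q = 2p - 2q - 1 ⇒ q = - \frac{17}{9}.
General: T(n) = A·(-2)^n - \frac{7 n}{3} - \frac{17}{9}.
Apply T(0) = 0: A - \frac{17}{9} = 0 ⇒ A = \frac{17}{9}.
So T(n) = \frac{17 \left(-2\right)^{n}}{9} - \frac{7 n}{3} - \frac{17}{9}.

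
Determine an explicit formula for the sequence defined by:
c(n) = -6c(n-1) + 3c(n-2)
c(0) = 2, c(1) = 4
Characteristic equation: x² + 6x - 3 = 0.
Discriminant Δ = (-6)² + 4·(3) = 48.
Roots r₁,₂ = (-6 ± √48)/2, so r₁ = -3 + 2 \sqrt{3}, r₂ = - 2 \sqrt{3} - 3.
General solution: c(n) = A·r₁^n + B·r₂^n.
From the initial conditions, A + B = 2 and r₁A + r₂B = 4.
Since r₁ - r₂ = √48: A = (4 - (2)r₂)/√48 = 1 + \frac{5 \sqrt{3}}{6}, and B = 2 - A = 1 - \frac{5 \sqrt{3}}{6}.
So c(n) = \left(1 + \frac{5 \sqrt{3}}{6}\right)\left(-3 + 2 \sqrt{3}\right)^n + \left(1 - \frac{5 \sqrt{3}}{6}\right)\left(- 2 \sqrt{3} - 3\right)^n.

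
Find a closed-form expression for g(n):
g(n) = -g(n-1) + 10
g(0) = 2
First-order linear non-homogeneous.
Homogeneous solution: g_h(n) = A·(-1)^n.
Try constant particular solution g_p = K: K = -K + 10 ⇒ K = 5.
General: g(n) = A·(-1)^n + 5.
Apply g(0) = 2: A + 5 = 2 ⇒ A = -3.
So g(n) = 5 - 3 \left(-1\right)^{n}.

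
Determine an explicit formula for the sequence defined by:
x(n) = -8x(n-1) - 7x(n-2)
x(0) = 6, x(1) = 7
Characteristic equation: x² + 8x + 7 = 0, which factors as (x - (-7))(x - (-1)) = 0.
Roots r₁ = -7, r₂ = -1 (distinct).
General solution: x(n) = A·(-7)^n + B·(-1)^n.
From x(0) = 6: A + B = 6.
From x(1) = 7: -7A - B = 7.
Solving: A = - \frac{13}{6}, B = \frac{49}{6}.
So x(n) = \frac{49 \left(-1\right)^{n}}{6} - \frac{13 \left(-7\right)^{n}}{6}.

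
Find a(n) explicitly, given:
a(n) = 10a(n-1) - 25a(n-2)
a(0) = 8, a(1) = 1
Characteristic equation: x² - 10x + 25 = 0, which is (x - (5))².
Repeated root r = 5.
General solution: a(n) = (A + Bn)·(5)^n.
From a(0) = 8: A = 8.
From a(1) = 1: (A + B)·(5) = 1 ⇒ B = - \frac{39}{5}.
So a(n) = \left(8 - \frac{39 n}{5}\right) \cdot (5)^n.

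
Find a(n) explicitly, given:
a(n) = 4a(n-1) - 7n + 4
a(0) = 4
First-order linear with linear forcing.
Homogeneous solution: a_h(n) = A·(4)^n.
Try particular a_p(n) = pn + q. Substituting:
  pn + q = 4(p(n-1) + q) - 7n + 4.
Matching the n-coefficient: p = 4p - 7 ⇒ p = \frac{7}{3}.
Matching constants: q = -4p + 4q + 4 ⇒ q = \frac{16}{9}.
General: a(n) = A·(4)^n + \frac{7 n}{3} + \frac{16}{9}.
Apply a(0) = 4: A + \frac{16}{9} = 4 ⇒ A = \frac{20}{9}.
So a(n) = \frac{20 \cdot 4^{n}}{9} + \frac{7 n}{3} + \frac{16}{9}.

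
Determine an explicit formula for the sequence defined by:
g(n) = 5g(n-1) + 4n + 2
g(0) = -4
First-order linear with linear forcing.
Homogeneous solution: g_h(n) = A·(5)^n.
Try particular g_p(n) = pn + q. Substituting:
  pn + q = 5(p(n-1) + q) + 4n + 2.
Matching the n-coefficient: p = 5p + 4 ⇒ p = -1.
Matching constants: q = -5p + 5q + 2 ⇒ q = - \frac{7}{4}.
General: g(n) = A·(5)^n - n - \frac{7}{4}.
Apply g(0) = -4: A - \frac{7}{4} = -4 ⇒ A = - \frac{9}{4}.
So g(n) = - \frac{9 \cdot 5^{n}}{4} - n - \frac{7}{4}.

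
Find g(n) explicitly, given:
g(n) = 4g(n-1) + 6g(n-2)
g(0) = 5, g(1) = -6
Characteristic equation: x² - 4x - 6 = 0.
Discriminant Δ = (4)² + 4·(6) = 40.
Roots r₁,₂ = (4 ± √40)/2, so r₁ = 2 + \sqrt{10}, r₂ = 2 - \sqrt{10}.
General solution: g(n) = A·r₁^n + B·r₂^n.
From the initial conditions, A + B = 5 and r₁A + r₂B = -6.
Since r₁ - r₂ = √40: A = (-6 - (5)r₂)/√40 = \frac{5}{2} - \frac{4 \sqrt{10}}{5}, and B = 5 - A = \frac{5}{2} + \frac{4 \sqrt{10}}{5}.
So g(n) = \left(\frac{5}{2} - \frac{4 \sqrt{10}}{5}\right)\left(2 + \sqrt{10}\right)^n + \left(\frac{5}{2} + \frac{4 \sqrt{10}}{5}\right)\left(2 - \sqrt{10}\right)^n.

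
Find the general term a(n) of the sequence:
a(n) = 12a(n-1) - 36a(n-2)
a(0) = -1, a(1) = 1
Characteristic equation: x² - 12x + 36 = 0, which is (x - (6))².
Repeated root r = 6.
General solution: a(n) = (A + Bn)·(6)^n.
From a(0) = -1: A = -1.
From a(1) = 1: (A + B)·(6) = 1 ⇒ B = \frac{7}{6}.
So a(n) = \left(\frac{7 n}{6} - 1\right) \cdot (6)^n.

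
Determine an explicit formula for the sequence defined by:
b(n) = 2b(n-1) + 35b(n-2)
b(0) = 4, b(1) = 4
Characteristic equation: x² - 2x - 35 = 0, which factors as (x - (-5))(x - (7)) = 0.
Roots r₁ = -5, r₂ = 7 (distinct).
General solution: b(n) = A·(-5)^n + B·(7)^n.
From b(0) = 4: A + B = 4.
From b(1) = 4: -5A + 7B = 4.
Solving: A = 2, B = 2.
So b(n) = 2 \left(-5\right)^{n} + 2 \cdot 7^{n}.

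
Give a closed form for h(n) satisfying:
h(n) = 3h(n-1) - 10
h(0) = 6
First-order linear non-homogeneous.
Homogeneous solution: h_h(n) = A·(3)^n.
Try constant particular solution h_p = K: K = 3K - 10 ⇒ K = 5.
General: h(n) = A·(3)^n + 5.
Apply h(0) = 6: A + 5 = 6 ⇒ A = 1.
So h(n) = 3^{n} + 5.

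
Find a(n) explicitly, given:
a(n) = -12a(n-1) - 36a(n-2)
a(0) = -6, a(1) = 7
Characteristic equation: x² + 12x + 36 = 0, which is (x - (-6))².
Repeated root r = -6.
General solution: a(n) = (A + Bn)·(-6)^n.
From a(0) = -6: A = -6.
From a(1) = 7: (A + B)·(-6) = 7 ⇒ B = \frac{29}{6}.
So a(n) = \left(\frac{29 n}{6} - 6\right) \cdot (-6)^n.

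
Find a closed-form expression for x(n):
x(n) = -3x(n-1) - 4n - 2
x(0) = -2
First-order linear with linear forcing.
Homogeneous solution: x_h(n) = A·(-3)^n.
Try particular x_p(n) = pn + q. Substituting:
  pn + q = -3(p(n-1) + q) - 4n - 2.
Matching the n-coefficient: p = -3p - 4 ⇒ p = -1.
Matching constants: q = 3p - 3q - 2 ⇒ q = - \frac{5}{4}.
General: x(n) = A·(-3)^n - n - \frac{5}{4}.
Apply x(0) = -2: A - \frac{5}{4} = -2 ⇒ A = - \frac{3}{4}.
So x(n) = - \frac{3 \left(-3\right)^{n}}{4} - n - \frac{5}{4}.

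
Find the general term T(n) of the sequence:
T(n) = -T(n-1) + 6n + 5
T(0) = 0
First-order linear with linear forcing.
Homogeneous solution: T_h(n) = A·(-1)^n.
Try particular T_p(n) = pn + q. Substituting:
  pn + q = -(p(n-1) + q) + 6n + 5.
Matching the n-coefficient: p = -p + 6 ⇒ p = 3.
Matching constants: q = p - q + 5 ⇒ q = 4.
General: T(n) = A·(-1)^n + 3 n + 4.
Apply T(0) = 0: A + 4 = 0 ⇒ A = -4.
So T(n) = - 4 \left(-1\right)^{n} + 3 n + 4.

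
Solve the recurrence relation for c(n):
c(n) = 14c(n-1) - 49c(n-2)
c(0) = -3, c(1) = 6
Characteristic equation: x² - 14x + 49 = 0, which is (x - (7))².
Repeated root r = 7.
General solution: c(n) = (A + Bn)·(7)^n.
From c(0) = -3: A = -3.
From c(1) = 6: (A + B)·(7) = 6 ⇒ B = \frac{27}{7}.
So c(n) = \left(\frac{27 n}{7} - 3\right) \cdot (7)^n.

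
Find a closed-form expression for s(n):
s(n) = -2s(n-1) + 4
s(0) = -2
First-order linear non-homogeneous.
Homogeneous solution: s_h(n) = A·(-2)^n.
Try constant particular solution s_p = K: K = -2K + 4 ⇒ K = \frac{4}{3}.
General: s(n) = A·(-2)^n + \frac{4}{3}.
Apply s(0) = -2: A + \frac{4}{3} = -2 ⇒ A = - \frac{10}{3}.
So s(n) = \frac{4}{3} - \frac{10 \left(-2\right)^{n}}{3}.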